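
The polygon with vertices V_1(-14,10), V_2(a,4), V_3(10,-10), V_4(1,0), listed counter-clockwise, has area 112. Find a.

The doubled signed area Σ (x_i y_{i+1} − x_{i+1} y_i) is linear in a.
With a=0 it equals -76; the coefficient of a is -20 (from the two edges through V_2).
So -20·a + -76 = 2·112 = 224 ⇒ a = -15.

-15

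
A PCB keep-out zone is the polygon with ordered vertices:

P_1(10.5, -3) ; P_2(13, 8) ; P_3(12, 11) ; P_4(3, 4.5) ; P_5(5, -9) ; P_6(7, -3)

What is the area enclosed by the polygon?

100

Σ = (123) + (47) + (21) + (-49.5) + (48) + (10.5) = 200
Area = |Σ|/2 = 100.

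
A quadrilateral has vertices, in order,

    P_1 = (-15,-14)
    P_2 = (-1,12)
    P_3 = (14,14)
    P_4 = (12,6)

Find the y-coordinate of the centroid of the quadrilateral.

900/269

Apply the shoelace (surveyor's) formula. First the cross-terms c_i = x_i·y_{i+1} − x_{i+1}·y_i:
  -194, -182, -84, -78  ⇒  2A = -538, A = -269.
Then Σ (y_i + y_{i+1})·c_i = -5400, so ȳ = -5400 / (6·(-269)) = 900/269.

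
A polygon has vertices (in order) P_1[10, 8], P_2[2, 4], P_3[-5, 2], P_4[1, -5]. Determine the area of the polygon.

Σ = (24) + (24) + (23) + (58) = 129
Area = |Σ|/2 = 64.5.

64.5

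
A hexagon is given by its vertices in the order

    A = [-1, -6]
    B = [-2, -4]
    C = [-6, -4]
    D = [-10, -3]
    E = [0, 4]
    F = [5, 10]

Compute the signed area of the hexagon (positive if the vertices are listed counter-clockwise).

Σ = (-8) + (-16) + (-22) + (-40) + (-20) + (-20) = -126
Signed area = Σ/2 = -63 (negative ⇒ clockwise traversal).

-63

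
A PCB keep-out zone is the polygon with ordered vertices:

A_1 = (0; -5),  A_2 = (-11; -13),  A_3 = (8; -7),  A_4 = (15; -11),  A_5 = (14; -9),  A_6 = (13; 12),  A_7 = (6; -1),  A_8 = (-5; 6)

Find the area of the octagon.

209

Cross-terms: -55, 181, 17, 19, 285, -85, 31, 25  ⇒  Σ = 418
Area = |Σ|/2 = 209.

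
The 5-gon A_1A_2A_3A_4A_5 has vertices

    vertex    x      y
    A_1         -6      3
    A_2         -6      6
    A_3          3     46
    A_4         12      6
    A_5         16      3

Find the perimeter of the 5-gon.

|A_1A_2| = √((0)² + (3)²) = √9 = 3
|A_2A_3| = √((9)² + (40)²) = √1681 = 41
|A_3A_4| = √((9)² + (-40)²) = √1681 = 41
|A_4A_5| = √((4)² + (-3)²) = √25 = 5
|A_5A_1| = √((-22)² + (0)²) = √484 = 22
Perimeter = 3 + 41 + 41 + 5 + 22 = 112.

112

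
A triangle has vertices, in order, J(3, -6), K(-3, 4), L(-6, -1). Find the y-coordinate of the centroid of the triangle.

Apply the shoelace formula. First the cross-terms c_i = x_i·y_{i+1} − x_{i+1}·y_i:
  -6, 27, 39  ⇒  2A = 60, A = 30.
Then Σ (y_i + y_{i+1})·c_i = -180, so ȳ = -180 / (6·30) = -1.

-1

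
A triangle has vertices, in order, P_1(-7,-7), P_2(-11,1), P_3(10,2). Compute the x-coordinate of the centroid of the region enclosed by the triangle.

Apply the surveyor's formula. First the cross-terms c_i = x_i·y_{i+1} − x_{i+1}·y_i:
  -84, -32, -56  ⇒  2A = -172, A = -86.
Then Σ (x_i + x_{i+1})·c_i = 1376, so x̄ = 1376 / (6·(-86)) = -8/3.

-8/3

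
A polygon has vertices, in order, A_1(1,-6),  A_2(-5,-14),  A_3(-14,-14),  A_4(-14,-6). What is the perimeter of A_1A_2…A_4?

42

|A_1A_2| = √((-6)² + (-8)²) = √100 = 10
|A_2A_3| = √((-9)² + (0)²) = √81 = 9
|A_3A_4| = √((0)² + (8)²) = √64 = 8
|A_4A_1| = √((15)² + (0)²) = √225 = 15
Perimeter = 10 + 9 + 8 + 15 = 42.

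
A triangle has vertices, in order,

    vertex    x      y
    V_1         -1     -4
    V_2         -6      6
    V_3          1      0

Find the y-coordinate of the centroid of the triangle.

Apply the shoelace formula. First the cross-terms c_i = x_i·y_{i+1} − x_{i+1}·y_i:
  -30, -6, -4  ⇒  2A = -40, A = -20.
Then Σ (y_i + y_{i+1})·c_i = -80, so ȳ = -80 / (6·(-20)) = 2/3.

2/3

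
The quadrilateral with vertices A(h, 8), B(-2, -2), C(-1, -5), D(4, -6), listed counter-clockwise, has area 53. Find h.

6

The doubled signed area Σ (x_i y_{i+1} − x_{i+1} y_i) is linear in h.
With h=0 it equals 82; the coefficient of h is 4 (from the two edges through A).
So 4·h + 82 = 2·53 = 106 ⇒ h = 6.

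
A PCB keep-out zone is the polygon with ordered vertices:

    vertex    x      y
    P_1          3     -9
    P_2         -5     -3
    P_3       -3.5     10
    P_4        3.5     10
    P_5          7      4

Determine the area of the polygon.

Apply the surveyor's formula: 2A = Σ (x_i·y_{i+1} − x_{i+1}·y_i), indices taken mod 5.
Cross-terms: -54, -60.5, -70, -56, -75  ⇒  Σ = -315.5
Area = |Σ|/2 = 157.75.

157.75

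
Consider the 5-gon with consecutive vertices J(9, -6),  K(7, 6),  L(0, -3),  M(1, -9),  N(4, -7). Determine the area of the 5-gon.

Apply the surveyor's formula: 2A = Σ (x_i·y_{i+1} − x_{i+1}·y_i), indices taken mod 5.
Σ = (96) + (-21) + (3) + (29) + (39) = 146
Area = |Σ|/2 = 73.

73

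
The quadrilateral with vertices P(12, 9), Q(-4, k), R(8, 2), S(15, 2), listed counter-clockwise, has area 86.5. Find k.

12

The doubled signed area Σ (x_i y_{i+1} − x_{i+1} y_i) is linear in k.
With k=0 it equals 125; the coefficient of k is 4 (from the two edges through Q).
So 4·k + 125 = 2·86.5 = 173 ⇒ k = 12.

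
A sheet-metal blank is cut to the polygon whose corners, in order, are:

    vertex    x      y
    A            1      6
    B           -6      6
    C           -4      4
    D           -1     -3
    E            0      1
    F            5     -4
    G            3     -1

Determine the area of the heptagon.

Apply the shoelace (surveyor's) formula: 2A = Σ (x_i·y_{i+1} − x_{i+1}·y_i), indices taken mod 7.
Σ = (42) + (0) + (16) + (-1) + (-5) + (7) + (19) = 78
Area = |Σ|/2 = 39.

39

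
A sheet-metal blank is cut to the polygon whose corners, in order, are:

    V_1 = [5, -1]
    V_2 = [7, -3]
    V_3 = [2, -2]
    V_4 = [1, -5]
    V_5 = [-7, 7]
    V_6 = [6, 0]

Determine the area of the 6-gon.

50

Apply the shoelace formula: 2A = Σ (x_i·y_{i+1} − x_{i+1}·y_i), indices taken mod 6.
Σ = (-8) + (-8) + (-8) + (-28) + (-42) + (-6) = -100
Area = |Σ|/2 = 50.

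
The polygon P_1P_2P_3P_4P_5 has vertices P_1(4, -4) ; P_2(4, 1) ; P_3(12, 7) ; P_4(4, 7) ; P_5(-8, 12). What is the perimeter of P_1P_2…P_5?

|P_1P_2| = √((0)² + (5)²) = √25 = 5
|P_2P_3| = √((8)² + (6)²) = √100 = 10
|P_3P_4| = √((-8)² + (0)²) = √64 = 8
|P_4P_5| = √((-12)² + (5)²) = √169 = 13
|P_5P_1| = √((12)² + (-16)²) = √400 = 20
Perimeter = 5 + 10 + 8 + 13 + 20 = 56.

56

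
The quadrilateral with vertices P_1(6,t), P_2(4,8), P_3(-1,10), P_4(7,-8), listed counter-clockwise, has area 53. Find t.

Write out the shoelace sum; only the two edges meeting at P_1 involve t:
2·Area = [(7·t − 6·(-8)) + (6·8 − 4·t)] + -14
       = 3·t + 82 = 106
⇒ t = 8.

8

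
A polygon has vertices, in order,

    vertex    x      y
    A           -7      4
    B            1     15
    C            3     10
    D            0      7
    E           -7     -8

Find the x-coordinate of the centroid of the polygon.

-235/79

Apply Gauss's area formula. First the cross-terms c_i = x_i·y_{i+1} − x_{i+1}·y_i:
  -109, -35, 21, 49, -84  ⇒  2A = -158, A = -79.
Then Σ (x_i + x_{i+1})·c_i = 1410, so x̄ = 1410 / (6·(-79)) = -235/79.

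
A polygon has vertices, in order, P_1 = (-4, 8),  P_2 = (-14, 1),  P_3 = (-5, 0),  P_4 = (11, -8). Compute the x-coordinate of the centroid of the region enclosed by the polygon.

-469/209

Apply the shoelace (surveyor's) formula. First the cross-terms c_i = x_i·y_{i+1} − x_{i+1}·y_i:
  108, 5, 40, 56  ⇒  2A = 209, A = 104.5.
Then Σ (x_i + x_{i+1})·c_i = -1407, so x̄ = -1407 / (6·104.5) = -469/209.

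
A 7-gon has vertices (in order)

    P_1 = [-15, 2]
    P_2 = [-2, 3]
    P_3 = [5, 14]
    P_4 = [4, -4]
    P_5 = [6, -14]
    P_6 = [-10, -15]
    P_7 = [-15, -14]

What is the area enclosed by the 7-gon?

Apply the surveyor's formula: 2A = Σ (x_i·y_{i+1} − x_{i+1}·y_i), indices taken mod 7.
Cross-terms: -41, -43, -76, -32, -230, -85, -240  ⇒  Σ = -747
Area = |Σ|/2 = 373.5.

373.5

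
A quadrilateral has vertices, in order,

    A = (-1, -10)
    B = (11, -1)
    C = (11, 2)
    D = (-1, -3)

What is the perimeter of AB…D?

38

|AB| = √((12)² + (9)²) = √225 = 15
|BC| = √((0)² + (3)²) = √9 = 3
|CD| = √((-12)² + (-5)²) = √169 = 13
|DA| = √((0)² + (-7)²) = √49 = 7
Perimeter = 15 + 3 + 13 + 7 = 38.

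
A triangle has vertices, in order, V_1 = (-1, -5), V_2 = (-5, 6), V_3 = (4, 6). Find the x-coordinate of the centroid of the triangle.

-2/3

Apply Gauss's area formula. First the cross-terms c_i = x_i·y_{i+1} − x_{i+1}·y_i:
  -31, -54, -14  ⇒  2A = -99, A = -49.5.
Then Σ (x_i + x_{i+1})·c_i = 198, so x̄ = 198 / (6·(-49.5)) = -2/3.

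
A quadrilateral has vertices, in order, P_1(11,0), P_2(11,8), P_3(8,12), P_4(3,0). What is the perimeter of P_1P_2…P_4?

|P_1P_2| = √((0)² + (8)²) = √64 = 8
|P_2P_3| = √((-3)² + (4)²) = √25 = 5
|P_3P_4| = √((-5)² + (-12)²) = √169 = 13
|P_4P_1| = √((8)² + (0)²) = √64 = 8
Perimeter = 8 + 5 + 13 + 8 = 34.

34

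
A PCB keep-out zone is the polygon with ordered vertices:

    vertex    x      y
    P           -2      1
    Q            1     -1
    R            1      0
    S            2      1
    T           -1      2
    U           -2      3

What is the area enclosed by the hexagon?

Apply the shoelace (surveyor's) formula: 2A = Σ (x_i·y_{i+1} − x_{i+1}·y_i), indices taken mod 6.
Σ = (1) + (1) + (1) + (5) + (1) + (4) = 13
Area = |Σ|/2 = 6.5.

6.5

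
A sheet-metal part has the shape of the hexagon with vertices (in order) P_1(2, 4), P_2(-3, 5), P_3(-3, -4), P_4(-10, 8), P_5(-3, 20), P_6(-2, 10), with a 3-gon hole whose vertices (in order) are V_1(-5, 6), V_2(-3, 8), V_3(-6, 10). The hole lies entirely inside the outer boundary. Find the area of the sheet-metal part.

Outer boundary:
Apply Gauss's area formula: 2A = Σ (x_i·y_{i+1} − x_{i+1}·y_i), indices taken mod 6.
Cross-terms: 22, 27, -64, -176, 10, -28  ⇒  Σ = -209
Area = |Σ|/2 = 104.5.
Hole:
Σ = (-22) + (18) + (14) = 10
Area = |Σ|/2 = 5.
Net area = 104.5 − 5 = 99.5.

99.5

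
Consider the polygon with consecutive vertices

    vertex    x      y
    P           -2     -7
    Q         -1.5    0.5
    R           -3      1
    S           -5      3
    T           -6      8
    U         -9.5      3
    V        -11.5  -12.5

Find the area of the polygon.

Apply the surveyor's formula: 2A = Σ (x_i·y_{i+1} − x_{i+1}·y_i), indices taken mod 7.
P→Q: (-2)(0.5) − (-1.5)(-7) = -11.5
Q→R: (-1.5)(1) − (-3)(0.5) = 0
R→S: (-3)(3) − (-5)(1) = -4
S→T: (-5)(8) − (-6)(3) = -22
T→U: (-6)(3) − (-9.5)(8) = 58
U→V: (-9.5)(-12.5) − (-11.5)(3) = 153.25
V→P: (-11.5)(-7) − (-2)(-12.5) = 55.5
Σ = 229.25
Area = |Σ|/2 = 114.625.

114.625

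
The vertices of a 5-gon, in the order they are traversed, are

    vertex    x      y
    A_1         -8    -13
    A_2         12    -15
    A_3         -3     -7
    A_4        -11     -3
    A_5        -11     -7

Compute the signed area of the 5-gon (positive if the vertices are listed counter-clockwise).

Apply the shoelace formula: 2A = Σ (x_i·y_{i+1} − x_{i+1}·y_i), indices taken mod 5.
Σ = (276) + (-129) + (-68) + (44) + (87) = 210
Signed area = Σ/2 = 105 (positive ⇒ counter-clockwise traversal).

105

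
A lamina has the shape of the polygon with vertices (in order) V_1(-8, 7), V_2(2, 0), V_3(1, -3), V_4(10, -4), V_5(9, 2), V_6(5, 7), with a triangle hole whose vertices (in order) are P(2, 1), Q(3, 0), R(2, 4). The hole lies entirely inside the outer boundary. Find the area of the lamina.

101.5

Outer boundary:
Σ = (-14) + (-6) + (26) + (56) + (53) + (91) = 206
Area = |Σ|/2 = 103.
Hole:
Apply Gauss's area formula: 2A = Σ (x_i·y_{i+1} − x_{i+1}·y_i), indices taken mod 3.
P→Q: (2)(0) − (3)(1) = -3
Q→R: (3)(4) − (2)(0) = 12
R→P: (2)(1) − (2)(4) = -6
Σ = 3
Area = |Σ|/2 = 1.5.
Net area = 103 − 1.5 = 101.5.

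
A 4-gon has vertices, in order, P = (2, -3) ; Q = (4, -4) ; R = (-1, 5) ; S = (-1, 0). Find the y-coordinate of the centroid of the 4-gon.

Apply the surveyor's formula. First the cross-terms c_i = x_i·y_{i+1} − x_{i+1}·y_i:
  4, 16, 5, 3  ⇒  2A = 28, A = 14.
Then Σ (y_i + y_{i+1})·c_i = 4, so ȳ = 4 / (6·14) = 1/21.

1/21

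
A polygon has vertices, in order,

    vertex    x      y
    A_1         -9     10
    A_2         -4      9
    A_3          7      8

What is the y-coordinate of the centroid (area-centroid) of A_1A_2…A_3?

Apply Gauss's area formula. First the cross-terms c_i = x_i·y_{i+1} − x_{i+1}·y_i:
  -41, -95, 142  ⇒  2A = 6, A = 3.
Then Σ (y_i + y_{i+1})·c_i = 162, so ȳ = 162 / (6·3) = 9.

9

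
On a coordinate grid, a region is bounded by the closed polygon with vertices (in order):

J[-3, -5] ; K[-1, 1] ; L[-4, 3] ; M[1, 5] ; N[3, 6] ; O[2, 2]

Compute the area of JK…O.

J→K: (-3)(1) − (-1)(-5) = -8
K→L: (-1)(3) − (-4)(1) = 1
L→M: (-4)(5) − (1)(3) = -23
M→N: (1)(6) − (3)(5) = -9
N→O: (3)(2) − (2)(6) = -6
O→J: (2)(-5) − (-3)(2) = -4
Σ = -49
Area = |Σ|/2 = 24.5.

24.5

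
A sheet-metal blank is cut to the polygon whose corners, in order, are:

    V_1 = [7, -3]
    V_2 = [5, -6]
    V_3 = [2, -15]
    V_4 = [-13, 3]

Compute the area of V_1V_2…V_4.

130.5

Σ = (-27) + (-63) + (-189) + (18) = -261
Area = |Σ|/2 = 130.5.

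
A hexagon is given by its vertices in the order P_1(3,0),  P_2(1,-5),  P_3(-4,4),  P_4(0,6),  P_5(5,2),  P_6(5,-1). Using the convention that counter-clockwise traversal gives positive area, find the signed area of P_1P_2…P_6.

Σ = (-15) + (-16) + (-24) + (-30) + (-15) + (3) = -97
Signed area = Σ/2 = -48.5 (negative ⇒ clockwise traversal).

-48.5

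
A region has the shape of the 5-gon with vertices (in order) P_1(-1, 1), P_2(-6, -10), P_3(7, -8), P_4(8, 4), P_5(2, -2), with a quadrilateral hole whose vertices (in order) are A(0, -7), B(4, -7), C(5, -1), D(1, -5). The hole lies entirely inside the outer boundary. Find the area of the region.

Outer boundary:
P_1→P_2: (-1)(-10) − (-6)(1) = 16
P_2→P_3: (-6)(-8) − (7)(-10) = 118
P_3→P_4: (7)(4) − (8)(-8) = 92
P_4→P_5: (8)(-2) − (2)(4) = -24
P_5→P_1: (2)(1) − (-1)(-2) = 0
Σ = 202
Area = |Σ|/2 = 101.
Hole:
Apply the shoelace (surveyor's) formula: 2A = Σ (x_i·y_{i+1} − x_{i+1}·y_i), indices taken mod 4.
Σ = (28) + (31) + (-24) + (-7) = 28
Area = |Σ|/2 = 14.
Net area = 101 − 14 = 87.

87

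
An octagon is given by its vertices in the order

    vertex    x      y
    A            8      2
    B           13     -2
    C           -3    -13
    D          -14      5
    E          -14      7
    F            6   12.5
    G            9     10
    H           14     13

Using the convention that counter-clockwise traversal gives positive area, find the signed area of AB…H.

-405.25

Apply Gauss's area formula: 2A = Σ (x_i·y_{i+1} − x_{i+1}·y_i), indices taken mod 8.
Σ = (-42) + (-175) + (-197) + (-28) + (-217) + (-52.5) + (-23) + (-76) = -810.5
Signed area = Σ/2 = -405.25 (negative ⇒ clockwise traversal).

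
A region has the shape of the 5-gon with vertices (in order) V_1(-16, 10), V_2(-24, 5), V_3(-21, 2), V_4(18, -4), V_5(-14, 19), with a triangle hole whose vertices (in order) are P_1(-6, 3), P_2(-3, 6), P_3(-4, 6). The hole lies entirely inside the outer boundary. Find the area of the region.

Outer boundary:
Apply the shoelace formula: 2A = Σ (x_i·y_{i+1} − x_{i+1}·y_i), indices taken mod 5.
Σ = (160) + (57) + (48) + (286) + (164) = 715
Area = |Σ|/2 = 357.5.
Hole:
Cross-terms: -27, 6, 24  ⇒  Σ = 3
Area = |Σ|/2 = 1.5.
Net area = 357.5 − 1.5 = 356.

356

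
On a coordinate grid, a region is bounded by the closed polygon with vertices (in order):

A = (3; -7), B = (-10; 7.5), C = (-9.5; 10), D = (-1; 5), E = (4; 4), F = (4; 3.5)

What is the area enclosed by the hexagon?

Σ = (-47.5) + (-28.75) + (-37.5) + (-24) + (-2) + (-38.5) = -178.25
Area = |Σ|/2 = 89.125.

89.125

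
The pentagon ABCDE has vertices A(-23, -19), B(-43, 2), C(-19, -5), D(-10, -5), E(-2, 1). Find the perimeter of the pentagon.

102

|AB| = √((-20)² + (21)²) = √841 = 29
|BC| = √((24)² + (-7)²) = √625 = 25
|CD| = √((9)² + (0)²) = √81 = 9
|DE| = √((8)² + (6)²) = √100 = 10
|EA| = √((-21)² + (-20)²) = √841 = 29
Perimeter = 29 + 25 + 9 + 10 + 29 = 102.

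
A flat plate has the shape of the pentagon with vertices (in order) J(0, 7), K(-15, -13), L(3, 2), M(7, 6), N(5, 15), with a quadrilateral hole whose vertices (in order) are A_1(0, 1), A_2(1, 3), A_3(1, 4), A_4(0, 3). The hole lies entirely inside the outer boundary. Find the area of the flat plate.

112.5

Outer boundary:
Cross-terms: 105, 9, 4, 75, 35  ⇒  Σ = 228
Area = |Σ|/2 = 114.
Hole:
Σ = (-1) + (1) + (3) + (0) = 3
Area = |Σ|/2 = 1.5.
Net area = 114 − 1.5 = 112.5.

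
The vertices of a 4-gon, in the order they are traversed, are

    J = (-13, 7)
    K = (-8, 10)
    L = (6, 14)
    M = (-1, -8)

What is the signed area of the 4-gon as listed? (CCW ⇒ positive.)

-195.5

Apply Gauss's area formula: 2A = Σ (x_i·y_{i+1} − x_{i+1}·y_i), indices taken mod 4.
Σ = (-74) + (-172) + (-34) + (-111) = -391
Signed area = Σ/2 = -195.5 (negative ⇒ clockwise traversal).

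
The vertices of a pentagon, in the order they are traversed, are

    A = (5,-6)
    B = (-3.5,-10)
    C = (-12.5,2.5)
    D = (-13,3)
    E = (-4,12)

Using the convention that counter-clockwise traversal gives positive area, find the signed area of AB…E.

-194.875

Cross-terms: -71, -133.75, -5, -144, -36  ⇒  Σ = -389.75
Signed area = Σ/2 = -194.875 (negative ⇒ clockwise traversal).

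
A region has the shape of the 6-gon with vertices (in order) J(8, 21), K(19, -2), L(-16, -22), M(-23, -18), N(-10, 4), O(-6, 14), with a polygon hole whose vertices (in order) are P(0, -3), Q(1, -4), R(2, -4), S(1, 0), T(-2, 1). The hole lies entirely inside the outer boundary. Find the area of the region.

Outer boundary:
Apply the shoelace (surveyor's) formula: 2A = Σ (x_i·y_{i+1} − x_{i+1}·y_i), indices taken mod 6.
Σ = (-415) + (-450) + (-218) + (-272) + (-116) + (-238) = -1709
Area = |Σ|/2 = 854.5.
Hole:
Cross-terms: 3, 4, 4, 1, 6  ⇒  Σ = 18
Area = |Σ|/2 = 9.
Net area = 854.5 − 9 = 845.5.

845.5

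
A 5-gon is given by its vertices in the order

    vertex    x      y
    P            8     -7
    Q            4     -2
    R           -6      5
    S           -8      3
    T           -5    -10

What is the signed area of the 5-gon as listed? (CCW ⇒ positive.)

Apply the shoelace (surveyor's) formula: 2A = Σ (x_i·y_{i+1} − x_{i+1}·y_i), indices taken mod 5.
Σ = (12) + (8) + (22) + (95) + (115) = 252
Signed area = Σ/2 = 126 (positive ⇒ counter-clockwise traversal).

126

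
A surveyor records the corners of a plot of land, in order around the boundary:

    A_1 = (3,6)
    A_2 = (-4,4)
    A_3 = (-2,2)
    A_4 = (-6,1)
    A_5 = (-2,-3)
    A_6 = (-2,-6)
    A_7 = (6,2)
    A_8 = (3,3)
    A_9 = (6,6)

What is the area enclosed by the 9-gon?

67

Apply Gauss's area formula: 2A = Σ (x_i·y_{i+1} − x_{i+1}·y_i), indices taken mod 9.
Cross-terms: 36, 0, 10, 20, 6, 32, 12, 0, 18  ⇒  Σ = 134
Area = |Σ|/2 = 67.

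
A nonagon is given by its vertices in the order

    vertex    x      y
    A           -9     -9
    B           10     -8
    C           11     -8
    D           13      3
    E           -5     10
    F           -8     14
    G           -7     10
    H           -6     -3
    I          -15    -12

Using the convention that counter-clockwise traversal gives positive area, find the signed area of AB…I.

Apply the shoelace formula: 2A = Σ (x_i·y_{i+1} − x_{i+1}·y_i), indices taken mod 9.
Cross-terms: 162, 8, 137, 145, 10, 18, 81, 27, 27  ⇒  Σ = 615
Signed area = Σ/2 = 307.5 (positive ⇒ counter-clockwise traversal).

307.5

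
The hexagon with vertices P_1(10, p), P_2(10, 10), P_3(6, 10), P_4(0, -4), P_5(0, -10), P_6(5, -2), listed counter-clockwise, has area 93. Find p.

The doubled signed area Σ (x_i y_{i+1} − x_{i+1} y_i) is linear in p.
With p=0 it equals 186; the coefficient of p is -5 (from the two edges through P_1).
So -5·p + 186 = 2·93 = 186 ⇒ p = 0.

0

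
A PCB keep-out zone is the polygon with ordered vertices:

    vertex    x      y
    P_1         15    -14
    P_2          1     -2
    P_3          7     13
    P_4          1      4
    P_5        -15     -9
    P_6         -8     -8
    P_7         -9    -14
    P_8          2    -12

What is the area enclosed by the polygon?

226.5

Apply the shoelace formula: 2A = Σ (x_i·y_{i+1} − x_{i+1}·y_i), indices taken mod 8.
Σ = (-16) + (27) + (15) + (51) + (48) + (40) + (136) + (152) = 453
Area = |Σ|/2 = 226.5.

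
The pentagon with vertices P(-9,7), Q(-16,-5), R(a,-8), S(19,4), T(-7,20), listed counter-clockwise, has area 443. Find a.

-10

Write out the shoelace sum; only the two edges meeting at R involve a:
2·Area = [((-16)·(-8) − a·(-5)) + (a·4 − 19·(-8))] + 696
       = 9·a + 976 = 886
⇒ a = -10.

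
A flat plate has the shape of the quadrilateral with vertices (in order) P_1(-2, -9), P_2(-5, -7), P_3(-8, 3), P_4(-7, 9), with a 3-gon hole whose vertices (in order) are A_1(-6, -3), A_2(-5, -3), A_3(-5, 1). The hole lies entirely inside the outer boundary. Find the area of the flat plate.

34

Outer boundary:
Apply the shoelace (surveyor's) formula: 2A = Σ (x_i·y_{i+1} − x_{i+1}·y_i), indices taken mod 4.
Σ = (-31) + (-71) + (-51) + (81) = -72
Area = |Σ|/2 = 36.
Hole:
Apply the shoelace (surveyor's) formula: 2A = Σ (x_i·y_{i+1} − x_{i+1}·y_i), indices taken mod 3.
Σ = (3) + (-20) + (21) = 4
Area = |Σ|/2 = 2.
Net area = 36 − 2 = 34.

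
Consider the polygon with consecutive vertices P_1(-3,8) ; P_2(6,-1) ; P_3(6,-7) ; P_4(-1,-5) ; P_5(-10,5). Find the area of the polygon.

Apply the shoelace (surveyor's) formula: 2A = Σ (x_i·y_{i+1} − x_{i+1}·y_i), indices taken mod 5.
Σ = (-45) + (-36) + (-37) + (-55) + (-65) = -238
Area = |Σ|/2 = 119.

119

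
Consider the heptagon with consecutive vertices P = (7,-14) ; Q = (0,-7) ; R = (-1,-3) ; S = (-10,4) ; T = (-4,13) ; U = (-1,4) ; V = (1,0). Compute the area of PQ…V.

112.5

Σ = (-49) + (-7) + (-34) + (-114) + (-3) + (-4) + (-14) = -225
Area = |Σ|/2 = 112.5.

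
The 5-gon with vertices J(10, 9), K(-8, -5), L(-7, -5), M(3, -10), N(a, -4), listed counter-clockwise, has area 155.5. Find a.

The doubled signed area Σ (x_i y_{i+1} − x_{i+1} y_i) is linear in a.
With a=0 it equals 140; the coefficient of a is 19 (from the two edges through N).
So 19·a + 140 = 2·155.5 = 311 ⇒ a = 9.

9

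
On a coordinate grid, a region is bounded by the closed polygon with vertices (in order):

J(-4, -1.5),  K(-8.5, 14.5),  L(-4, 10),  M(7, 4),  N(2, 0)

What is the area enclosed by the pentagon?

97.375

Apply the shoelace (surveyor's) formula: 2A = Σ (x_i·y_{i+1} − x_{i+1}·y_i), indices taken mod 5.
Σ = (-70.75) + (-27) + (-86) + (-8) + (-3) = -194.75
Area = |Σ|/2 = 97.375.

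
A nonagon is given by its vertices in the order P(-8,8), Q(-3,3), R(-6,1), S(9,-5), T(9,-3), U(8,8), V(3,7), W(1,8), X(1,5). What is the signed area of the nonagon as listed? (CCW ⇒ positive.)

P→Q: (-8)(3) − (-3)(8) = 0
Q→R: (-3)(1) − (-6)(3) = 15
R→S: (-6)(-5) − (9)(1) = 21
S→T: (9)(-3) − (9)(-5) = 18
T→U: (9)(8) − (8)(-3) = 96
U→V: (8)(7) − (3)(8) = 32
V→W: (3)(8) − (1)(7) = 17
W→X: (1)(5) − (1)(8) = -3
X→P: (1)(8) − (-8)(5) = 48
Σ = 244
Signed area = Σ/2 = 122 (positive ⇒ counter-clockwise traversal).

122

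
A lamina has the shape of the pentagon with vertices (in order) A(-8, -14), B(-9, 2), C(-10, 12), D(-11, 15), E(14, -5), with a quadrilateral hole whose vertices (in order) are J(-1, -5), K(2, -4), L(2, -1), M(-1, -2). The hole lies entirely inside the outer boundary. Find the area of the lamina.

310.5

Outer boundary:
Apply Gauss's area formula: 2A = Σ (x_i·y_{i+1} − x_{i+1}·y_i), indices taken mod 5.
Σ = (-142) + (-88) + (-18) + (-155) + (-236) = -639
Area = |Σ|/2 = 319.5.
Hole:
J→K: (-1)(-4) − (2)(-5) = 14
K→L: (2)(-1) − (2)(-4) = 6
L→M: (2)(-2) − (-1)(-1) = -5
M→J: (-1)(-5) − (-1)(-2) = 3
Σ = 18
Area = |Σ|/2 = 9.
Net area = 319.5 − 9 = 310.5.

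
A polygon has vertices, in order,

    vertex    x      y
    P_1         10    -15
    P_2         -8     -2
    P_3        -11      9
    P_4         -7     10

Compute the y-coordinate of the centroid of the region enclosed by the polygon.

-67/69

Apply Gauss's area formula. First the cross-terms c_i = x_i·y_{i+1} − x_{i+1}·y_i:
  -140, -94, -47, 5  ⇒  2A = -276, A = -138.
Then Σ (y_i + y_{i+1})·c_i = 804, so ȳ = 804 / (6·(-138)) = -67/69.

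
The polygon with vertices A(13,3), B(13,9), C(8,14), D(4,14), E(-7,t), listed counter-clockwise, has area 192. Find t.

The doubled signed area Σ (x_i y_{i+1} − x_{i+1} y_i) is linear in t.
With t=0 it equals 321; the coefficient of t is -9 (from the two edges through E).
So -9·t + 321 = 2·192 = 384 ⇒ t = -7.

-7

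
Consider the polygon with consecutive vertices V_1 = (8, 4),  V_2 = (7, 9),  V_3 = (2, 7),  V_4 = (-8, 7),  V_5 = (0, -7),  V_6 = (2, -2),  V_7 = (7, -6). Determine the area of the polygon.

Apply the surveyor's formula: 2A = Σ (x_i·y_{i+1} − x_{i+1}·y_i), indices taken mod 7.
Σ = (44) + (31) + (70) + (56) + (14) + (2) + (76) = 293
Area = |Σ|/2 = 146.5.

146.5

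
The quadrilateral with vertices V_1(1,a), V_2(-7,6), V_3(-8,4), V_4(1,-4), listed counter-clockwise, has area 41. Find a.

The doubled signed area Σ (x_i y_{i+1} − x_{i+1} y_i) is linear in a.
With a=0 it equals 58; the coefficient of a is 8 (from the two edges through V_1).
So 8·a + 58 = 2·41 = 82 ⇒ a = 3.

3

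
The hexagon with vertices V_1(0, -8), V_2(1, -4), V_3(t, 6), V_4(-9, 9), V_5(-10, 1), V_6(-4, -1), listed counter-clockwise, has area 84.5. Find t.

The doubled signed area Σ (x_i y_{i+1} − x_{i+1} y_i) is linear in t.
With t=0 it equals 195; the coefficient of t is 13 (from the two edges through V_3).
So 13·t + 195 = 2·84.5 = 169 ⇒ t = -2.

-2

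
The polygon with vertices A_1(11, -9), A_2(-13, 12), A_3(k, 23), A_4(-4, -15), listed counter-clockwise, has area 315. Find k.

-23

Write out the shoelace sum; only the two edges meeting at A_3 involve k:
2·Area = [((-13)·23 − k·12) + (k·(-15) − (-4)·23)] + 216
       = -27·k + 9 = 630
⇒ k = -23.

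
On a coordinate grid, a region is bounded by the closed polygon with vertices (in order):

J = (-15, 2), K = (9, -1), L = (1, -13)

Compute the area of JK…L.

156

Apply the shoelace formula: 2A = Σ (x_i·y_{i+1} − x_{i+1}·y_i), indices taken mod 3.
Σ = (-3) + (-116) + (-193) = -312
Area = |Σ|/2 = 156.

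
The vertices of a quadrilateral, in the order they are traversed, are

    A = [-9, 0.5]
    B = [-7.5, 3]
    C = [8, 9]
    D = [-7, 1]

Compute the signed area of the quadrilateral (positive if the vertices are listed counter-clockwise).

A→B: (-9)(3) − (-7.5)(0.5) = -23.25
B→C: (-7.5)(9) − (8)(3) = -91.5
C→D: (8)(1) − (-7)(9) = 71
D→A: (-7)(0.5) − (-9)(1) = 5.5
Σ = -38.25
Signed area = Σ/2 = -19.125 (negative ⇒ clockwise traversal).

-19.125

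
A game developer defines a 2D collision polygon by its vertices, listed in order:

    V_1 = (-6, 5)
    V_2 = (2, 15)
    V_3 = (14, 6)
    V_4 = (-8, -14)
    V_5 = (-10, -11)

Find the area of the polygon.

307

V_1→V_2: (-6)(15) − (2)(5) = -100
V_2→V_3: (2)(6) − (14)(15) = -198
V_3→V_4: (14)(-14) − (-8)(6) = -148
V_4→V_5: (-8)(-11) − (-10)(-14) = -52
V_5→V_1: (-10)(5) − (-6)(-11) = -116
Σ = -614
Area = |Σ|/2 = 307.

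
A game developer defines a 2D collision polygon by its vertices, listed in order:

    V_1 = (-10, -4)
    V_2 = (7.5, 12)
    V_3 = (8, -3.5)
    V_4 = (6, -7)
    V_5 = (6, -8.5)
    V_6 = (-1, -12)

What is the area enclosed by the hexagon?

Σ = (-90) + (-122.25) + (-35) + (-9) + (-80.5) + (-116) = -452.75
Area = |Σ|/2 = 226.375.

226.375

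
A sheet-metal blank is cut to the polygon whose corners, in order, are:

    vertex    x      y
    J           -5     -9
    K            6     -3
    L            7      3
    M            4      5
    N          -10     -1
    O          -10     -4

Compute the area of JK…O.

138.5

Σ = (69) + (39) + (23) + (46) + (30) + (70) = 277
Area = |Σ|/2 = 138.5.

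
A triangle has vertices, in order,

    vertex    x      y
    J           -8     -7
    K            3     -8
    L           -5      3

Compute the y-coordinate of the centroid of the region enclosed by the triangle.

Apply the surveyor's formula. First the cross-terms c_i = x_i·y_{i+1} − x_{i+1}·y_i:
  85, -31, 59  ⇒  2A = 113, A = 56.5.
Then Σ (y_i + y_{i+1})·c_i = -1356, so ȳ = -1356 / (6·56.5) = -4.

-4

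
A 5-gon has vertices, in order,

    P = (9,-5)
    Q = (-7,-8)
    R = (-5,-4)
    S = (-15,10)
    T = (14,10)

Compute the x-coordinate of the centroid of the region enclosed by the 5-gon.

Apply Gauss's area formula. First the cross-terms c_i = x_i·y_{i+1} − x_{i+1}·y_i:
  -107, -12, -110, -290, -160  ⇒  2A = -679, A = -339.5.
Then Σ (x_i + x_{i+1})·c_i = -1260, so x̄ = -1260 / (6·(-339.5)) = 60/97.

60/97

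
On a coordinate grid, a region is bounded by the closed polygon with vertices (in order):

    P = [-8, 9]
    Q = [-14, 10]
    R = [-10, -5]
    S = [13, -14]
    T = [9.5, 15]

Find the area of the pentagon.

Σ = (46) + (170) + (205) + (328) + (205.5) = 954.5
Area = |Σ|/2 = 477.25.

477.25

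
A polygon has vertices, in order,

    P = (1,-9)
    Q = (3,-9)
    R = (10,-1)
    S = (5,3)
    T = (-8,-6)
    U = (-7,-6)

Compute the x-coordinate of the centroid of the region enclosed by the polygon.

414/209

Apply Gauss's area formula. First the cross-terms c_i = x_i·y_{i+1} − x_{i+1}·y_i:
  18, 87, 35, -6, 6, 69  ⇒  2A = 209, A = 104.5.
Then Σ (x_i + x_{i+1})·c_i = 1242, so x̄ = 1242 / (6·104.5) = 414/209.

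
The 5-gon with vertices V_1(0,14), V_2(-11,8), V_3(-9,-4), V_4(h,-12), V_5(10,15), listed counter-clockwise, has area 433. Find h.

Write out the shoelace sum; only the two edges meeting at V_4 involve h:
2·Area = [((-9)·(-12) − h·(-4)) + (h·15 − 10·(-12))] + 410
       = 19·h + 638 = 866
⇒ h = 12.

12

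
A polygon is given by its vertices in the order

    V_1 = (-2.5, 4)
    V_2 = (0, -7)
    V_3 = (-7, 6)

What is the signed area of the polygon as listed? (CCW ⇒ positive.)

-22.25

Apply Gauss's area formula: 2A = Σ (x_i·y_{i+1} − x_{i+1}·y_i), indices taken mod 3.
V_1→V_2: (-2.5)(-7) − (0)(4) = 17.5
V_2→V_3: (0)(6) − (-7)(-7) = -49
V_3→V_1: (-7)(4) − (-2.5)(6) = -13
Σ = -44.5
Signed area = Σ/2 = -22.25 (negative ⇒ clockwise traversal).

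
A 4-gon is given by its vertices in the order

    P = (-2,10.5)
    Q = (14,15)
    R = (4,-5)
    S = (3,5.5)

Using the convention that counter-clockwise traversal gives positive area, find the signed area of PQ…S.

-113.75

Σ = (-177) + (-130) + (37) + (42.5) = -227.5
Signed area = Σ/2 = -113.75 (negative ⇒ clockwise traversal).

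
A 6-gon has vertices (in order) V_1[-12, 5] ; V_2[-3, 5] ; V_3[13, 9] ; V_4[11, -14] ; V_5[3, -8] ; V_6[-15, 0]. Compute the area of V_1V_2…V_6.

Apply Gauss's area formula: 2A = Σ (x_i·y_{i+1} − x_{i+1}·y_i), indices taken mod 6.
Σ = (-45) + (-92) + (-281) + (-46) + (-120) + (-75) = -659
Area = |Σ|/2 = 329.5.

329.5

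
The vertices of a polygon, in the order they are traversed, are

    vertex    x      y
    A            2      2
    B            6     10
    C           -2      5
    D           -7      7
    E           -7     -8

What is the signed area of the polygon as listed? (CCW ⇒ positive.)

Apply the shoelace formula: 2A = Σ (x_i·y_{i+1} − x_{i+1}·y_i), indices taken mod 5.
Σ = (8) + (50) + (21) + (105) + (2) = 186
Signed area = Σ/2 = 93 (positive ⇒ counter-clockwise traversal).

93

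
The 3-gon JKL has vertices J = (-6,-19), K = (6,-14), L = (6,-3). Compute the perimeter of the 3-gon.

44

|JK| = √((12)² + (5)²) = √169 = 13
|KL| = √((0)² + (11)²) = √121 = 11
|LJ| = √((-12)² + (-16)²) = √400 = 20
Perimeter = 13 + 11 + 20 = 44.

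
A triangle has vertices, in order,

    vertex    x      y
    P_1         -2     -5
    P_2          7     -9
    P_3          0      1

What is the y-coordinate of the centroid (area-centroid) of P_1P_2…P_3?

Apply the shoelace (surveyor's) formula. First the cross-terms c_i = x_i·y_{i+1} − x_{i+1}·y_i:
  53, 7, 2  ⇒  2A = 62, A = 31.
Then Σ (y_i + y_{i+1})·c_i = -806, so ȳ = -806 / (6·31) = -13/3.

-13/3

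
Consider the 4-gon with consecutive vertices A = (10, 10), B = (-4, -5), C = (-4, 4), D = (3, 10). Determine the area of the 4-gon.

84

Apply the shoelace formula: 2A = Σ (x_i·y_{i+1} − x_{i+1}·y_i), indices taken mod 4.
Σ = (-10) + (-36) + (-52) + (-70) = -168
Area = |Σ|/2 = 84.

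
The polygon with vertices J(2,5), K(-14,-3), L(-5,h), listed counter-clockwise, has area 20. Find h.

-1

Write out the shoelace sum; only the two edges meeting at L involve h:
2·Area = [((-14)·h − (-5)·(-3)) + ((-5)·5 − 2·h)] + 64
       = -16·h + 24 = 40
⇒ h = -1.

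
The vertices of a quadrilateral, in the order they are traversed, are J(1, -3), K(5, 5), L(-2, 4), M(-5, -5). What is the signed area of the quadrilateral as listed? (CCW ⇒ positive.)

50

Apply the surveyor's formula: 2A = Σ (x_i·y_{i+1} − x_{i+1}·y_i), indices taken mod 4.
Σ = (20) + (30) + (30) + (20) = 100
Signed area = Σ/2 = 50 (positive ⇒ counter-clockwise traversal).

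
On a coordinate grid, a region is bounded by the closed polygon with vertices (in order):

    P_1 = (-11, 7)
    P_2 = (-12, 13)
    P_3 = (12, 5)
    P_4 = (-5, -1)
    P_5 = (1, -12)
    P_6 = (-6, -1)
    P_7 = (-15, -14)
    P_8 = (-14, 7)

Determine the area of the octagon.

Apply the shoelace (surveyor's) formula: 2A = Σ (x_i·y_{i+1} − x_{i+1}·y_i), indices taken mod 8.
Cross-terms: -59, -216, 13, 61, -73, 69, -301, -21  ⇒  Σ = -527
Area = |Σ|/2 = 263.5.

263.5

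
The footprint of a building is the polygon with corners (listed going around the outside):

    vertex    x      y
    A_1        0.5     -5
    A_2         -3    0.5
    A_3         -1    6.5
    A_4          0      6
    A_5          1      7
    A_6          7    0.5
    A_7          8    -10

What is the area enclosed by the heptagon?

101.625

Apply the surveyor's formula: 2A = Σ (x_i·y_{i+1} − x_{i+1}·y_i), indices taken mod 7.
Cross-terms: -14.75, -19, -6, -6, -48.5, -74, -35  ⇒  Σ = -203.25
Area = |Σ|/2 = 101.625.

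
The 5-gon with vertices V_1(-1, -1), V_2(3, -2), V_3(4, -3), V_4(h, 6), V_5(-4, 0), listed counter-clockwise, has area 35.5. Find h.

Write out the shoelace sum; only the two edges meeting at V_4 involve h:
2·Area = [(4·6 − h·(-3)) + (h·0 − (-4)·6)] + 8
       = 3·h + 56 = 71
⇒ h = 5.

5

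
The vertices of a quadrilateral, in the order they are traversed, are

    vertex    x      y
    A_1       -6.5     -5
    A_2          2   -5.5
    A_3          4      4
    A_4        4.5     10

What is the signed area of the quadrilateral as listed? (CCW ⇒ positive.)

70.125

Apply the shoelace (surveyor's) formula: 2A = Σ (x_i·y_{i+1} − x_{i+1}·y_i), indices taken mod 4.
Cross-terms: 45.75, 30, 22, 42.5  ⇒  Σ = 140.25
Signed area = Σ/2 = 70.125 (positive ⇒ counter-clockwise traversal).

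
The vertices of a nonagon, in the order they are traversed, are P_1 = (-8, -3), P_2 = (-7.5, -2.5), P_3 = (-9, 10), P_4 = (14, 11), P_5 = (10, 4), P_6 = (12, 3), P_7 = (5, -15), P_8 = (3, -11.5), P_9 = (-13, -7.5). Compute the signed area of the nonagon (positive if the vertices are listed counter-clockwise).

Apply the surveyor's formula: 2A = Σ (x_i·y_{i+1} − x_{i+1}·y_i), indices taken mod 9.
P_1→P_2: (-8)(-2.5) − (-7.5)(-3) = -2.5
P_2→P_3: (-7.5)(10) − (-9)(-2.5) = -97.5
P_3→P_4: (-9)(11) − (14)(10) = -239
P_4→P_5: (14)(4) − (10)(11) = -54
P_5→P_6: (10)(3) − (12)(4) = -18
P_6→P_7: (12)(-15) − (5)(3) = -195
P_7→P_8: (5)(-11.5) − (3)(-15) = -12.5
P_8→P_9: (3)(-7.5) − (-13)(-11.5) = -172
P_9→P_1: (-13)(-3) − (-8)(-7.5) = -21
Σ = -811.5
Signed area = Σ/2 = -405.75 (negative ⇒ clockwise traversal).

-405.75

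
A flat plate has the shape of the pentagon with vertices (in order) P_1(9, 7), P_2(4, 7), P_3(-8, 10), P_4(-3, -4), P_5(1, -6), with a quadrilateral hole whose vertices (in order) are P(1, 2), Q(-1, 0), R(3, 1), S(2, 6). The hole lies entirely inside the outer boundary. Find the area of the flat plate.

130.5

Outer boundary:
Σ = (35) + (96) + (62) + (22) + (61) = 276
Area = |Σ|/2 = 138.
Hole:
Apply Gauss's area formula: 2A = Σ (x_i·y_{i+1} − x_{i+1}·y_i), indices taken mod 4.
Cross-terms: 2, -1, 16, -2  ⇒  Σ = 15
Area = |Σ|/2 = 7.5.
Net area = 138 − 7.5 = 130.5.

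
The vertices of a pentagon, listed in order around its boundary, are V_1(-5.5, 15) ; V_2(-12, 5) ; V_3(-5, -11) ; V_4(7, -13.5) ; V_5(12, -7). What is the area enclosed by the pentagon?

Cross-terms: 152.5, 157, 144.5, 113, 141.5  ⇒  Σ = 708.5
Area = |Σ|/2 = 354.25.

354.25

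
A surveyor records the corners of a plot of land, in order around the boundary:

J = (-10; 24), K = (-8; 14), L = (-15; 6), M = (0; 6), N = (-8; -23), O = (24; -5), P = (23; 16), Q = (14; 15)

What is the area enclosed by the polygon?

Apply the shoelace formula: 2A = Σ (x_i·y_{i+1} − x_{i+1}·y_i), indices taken mod 8.
Cross-terms: 52, 162, -90, 48, 592, 499, 121, 486  ⇒  Σ = 1870
Area = |Σ|/2 = 935.

935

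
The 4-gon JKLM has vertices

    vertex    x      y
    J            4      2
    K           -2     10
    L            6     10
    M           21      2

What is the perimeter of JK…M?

|JK| = √((-6)² + (8)²) = √100 = 10
|KL| = √((8)² + (0)²) = √64 = 8
|LM| = √((15)² + (-8)²) = √289 = 17
|MJ| = √((-17)² + (0)²) = √289 = 17
Perimeter = 10 + 8 + 17 + 17 = 52.

52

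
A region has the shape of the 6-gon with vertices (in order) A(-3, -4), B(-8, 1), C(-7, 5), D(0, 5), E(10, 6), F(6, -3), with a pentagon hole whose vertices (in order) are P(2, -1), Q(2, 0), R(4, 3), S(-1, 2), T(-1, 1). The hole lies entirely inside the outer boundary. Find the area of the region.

116.5

Outer boundary:
Σ = (-35) + (-33) + (-35) + (-50) + (-66) + (-33) = -252
Area = |Σ|/2 = 126.
Hole:
Apply Gauss's area formula: 2A = Σ (x_i·y_{i+1} − x_{i+1}·y_i), indices taken mod 5.
P→Q: (2)(0) − (2)(-1) = 2
Q→R: (2)(3) − (4)(0) = 6
R→S: (4)(2) − (-1)(3) = 11
S→T: (-1)(1) − (-1)(2) = 1
T→P: (-1)(-1) − (2)(1) = -1
Σ = 19
Area = |Σ|/2 = 9.5.
Net area = 126 − 9.5 = 116.5.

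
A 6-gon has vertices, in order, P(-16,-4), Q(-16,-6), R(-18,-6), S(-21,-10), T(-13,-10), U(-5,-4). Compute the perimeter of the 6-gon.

38

|PQ| = √((0)² + (-2)²) = √4 = 2
|QR| = √((-2)² + (0)²) = √4 = 2
|RS| = √((-3)² + (-4)²) = √25 = 5
|ST| = √((8)² + (0)²) = √64 = 8
|TU| = √((8)² + (6)²) = √100 = 10
|UP| = √((-11)² + (0)²) = √121 = 11
Perimeter = 2 + 2 + 5 + 8 + 10 + 11 = 38.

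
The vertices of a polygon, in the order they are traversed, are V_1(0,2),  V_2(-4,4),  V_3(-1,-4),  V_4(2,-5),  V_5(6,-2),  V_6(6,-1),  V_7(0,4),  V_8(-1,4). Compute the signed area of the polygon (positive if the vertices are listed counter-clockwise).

Σ = (8) + (20) + (13) + (26) + (6) + (24) + (4) + (-2) = 99
Signed area = Σ/2 = 49.5 (positive ⇒ counter-clockwise traversal).

49.5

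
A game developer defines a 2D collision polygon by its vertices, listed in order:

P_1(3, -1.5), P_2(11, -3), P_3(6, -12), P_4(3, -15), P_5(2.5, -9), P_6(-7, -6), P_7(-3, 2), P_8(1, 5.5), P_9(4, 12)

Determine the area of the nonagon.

Cross-terms: 7.5, -114, -54, 10.5, -78, -32, -18.5, -10, -42  ⇒  Σ = -330.5
Area = |Σ|/2 = 165.25.

165.25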